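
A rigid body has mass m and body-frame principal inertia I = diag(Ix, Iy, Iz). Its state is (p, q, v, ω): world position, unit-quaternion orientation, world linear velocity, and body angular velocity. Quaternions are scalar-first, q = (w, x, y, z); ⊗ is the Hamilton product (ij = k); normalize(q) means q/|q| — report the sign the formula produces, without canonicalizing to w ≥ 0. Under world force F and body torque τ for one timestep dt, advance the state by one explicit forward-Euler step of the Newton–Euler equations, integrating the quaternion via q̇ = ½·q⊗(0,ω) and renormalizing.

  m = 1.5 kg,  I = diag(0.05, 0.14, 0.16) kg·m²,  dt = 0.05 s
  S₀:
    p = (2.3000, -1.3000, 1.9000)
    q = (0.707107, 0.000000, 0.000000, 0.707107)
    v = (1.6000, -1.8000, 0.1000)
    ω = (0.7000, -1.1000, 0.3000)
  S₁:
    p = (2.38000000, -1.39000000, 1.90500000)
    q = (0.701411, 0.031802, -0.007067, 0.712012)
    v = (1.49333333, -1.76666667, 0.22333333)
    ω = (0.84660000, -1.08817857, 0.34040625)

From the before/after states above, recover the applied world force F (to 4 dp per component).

F = (-3.2000, 1.0000, 3.7000)

velocity change Δv = (-0.10666667, 0.03333333, 0.12333333)
F = m·Δv/dt = (-3.2000, 1.0000, 3.7000)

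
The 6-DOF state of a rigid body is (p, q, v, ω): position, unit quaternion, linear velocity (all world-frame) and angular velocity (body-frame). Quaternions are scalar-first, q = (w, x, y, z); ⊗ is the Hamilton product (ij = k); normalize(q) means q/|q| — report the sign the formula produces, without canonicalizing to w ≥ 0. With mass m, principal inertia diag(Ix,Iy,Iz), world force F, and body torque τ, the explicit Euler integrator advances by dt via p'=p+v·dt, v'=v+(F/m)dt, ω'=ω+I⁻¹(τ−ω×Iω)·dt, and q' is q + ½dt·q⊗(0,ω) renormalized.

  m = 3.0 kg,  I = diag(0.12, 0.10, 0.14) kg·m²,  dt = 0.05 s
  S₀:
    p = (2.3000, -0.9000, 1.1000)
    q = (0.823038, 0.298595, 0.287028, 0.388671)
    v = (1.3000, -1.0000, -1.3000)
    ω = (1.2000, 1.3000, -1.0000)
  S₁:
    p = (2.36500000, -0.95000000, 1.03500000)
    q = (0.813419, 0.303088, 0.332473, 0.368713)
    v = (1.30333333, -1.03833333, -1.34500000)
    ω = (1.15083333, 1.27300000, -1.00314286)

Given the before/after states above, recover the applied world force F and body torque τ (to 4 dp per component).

F = (0.2000, -2.3000, -2.7000)
τ = (-0.1700, -0.0300, -0.0400)

Δω = ω₁−ω₀ = (-0.04916667, -0.02700000, -0.00314286)
τ = I·(Δω/dt) + ω₀×(Iω₀) = (-0.1700, -0.0300, -0.0400)
Δv = v₁−v₀ = (0.00333333, -0.03833333, -0.04500000)
applied force F = (0.2000, -2.3000, -2.7000)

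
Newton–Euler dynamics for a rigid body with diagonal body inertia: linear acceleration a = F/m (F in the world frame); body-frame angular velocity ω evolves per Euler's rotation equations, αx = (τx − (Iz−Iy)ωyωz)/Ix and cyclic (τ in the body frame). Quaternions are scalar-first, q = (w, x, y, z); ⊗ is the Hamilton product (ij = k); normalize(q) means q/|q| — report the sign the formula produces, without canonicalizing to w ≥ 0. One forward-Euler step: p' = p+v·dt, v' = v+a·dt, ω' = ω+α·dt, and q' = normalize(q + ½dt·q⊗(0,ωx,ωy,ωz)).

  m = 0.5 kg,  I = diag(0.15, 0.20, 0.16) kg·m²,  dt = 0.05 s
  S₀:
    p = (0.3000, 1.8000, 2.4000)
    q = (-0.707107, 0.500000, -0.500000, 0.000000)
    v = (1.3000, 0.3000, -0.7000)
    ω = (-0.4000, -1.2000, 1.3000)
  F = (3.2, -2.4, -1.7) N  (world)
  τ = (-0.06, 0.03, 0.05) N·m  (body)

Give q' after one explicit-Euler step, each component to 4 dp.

q' = (-0.7164, 0.4903, -0.4945, -0.0429)

Hamilton product q⊗(0,ω) = (-0.4000000, -0.3671572, 0.1985284, -1.7192391)
q + ½dt·q⊗(0,ω), renormalized = (-0.7164, 0.4903, -0.4945, -0.0429)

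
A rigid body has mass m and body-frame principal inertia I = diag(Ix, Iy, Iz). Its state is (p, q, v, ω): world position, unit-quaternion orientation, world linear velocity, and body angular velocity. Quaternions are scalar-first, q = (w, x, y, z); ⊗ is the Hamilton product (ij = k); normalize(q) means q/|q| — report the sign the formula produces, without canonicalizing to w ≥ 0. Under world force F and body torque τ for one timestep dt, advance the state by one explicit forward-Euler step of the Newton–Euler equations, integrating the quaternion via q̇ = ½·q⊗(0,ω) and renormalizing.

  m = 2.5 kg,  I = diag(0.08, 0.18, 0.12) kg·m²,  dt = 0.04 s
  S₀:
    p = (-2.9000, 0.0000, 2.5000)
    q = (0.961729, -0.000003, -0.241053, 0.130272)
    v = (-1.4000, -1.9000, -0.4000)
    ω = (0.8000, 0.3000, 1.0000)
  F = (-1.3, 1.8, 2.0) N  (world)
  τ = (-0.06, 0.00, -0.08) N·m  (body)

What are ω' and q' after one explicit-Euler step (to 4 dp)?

precession coupling ω×(Iω) = (-0.0180, -0.0320, 0.0240)
(τ − ω×Iω)/I = (-0.5250, 0.1778, -0.8667)
new body rate ω' = (0.7790, 0.3071, 0.9653)
q⊗(0,ω) = (-0.0579537, 0.4892486, 0.3927393, 1.1545705)
q + ½dt·q⊗(0,ω), renormalized = (0.9602, 0.0098, -0.2331, 0.1533)

ω' = (0.7790, 0.3071, 0.9653)
q' = (0.9602, 0.0098, -0.2331, 0.1533)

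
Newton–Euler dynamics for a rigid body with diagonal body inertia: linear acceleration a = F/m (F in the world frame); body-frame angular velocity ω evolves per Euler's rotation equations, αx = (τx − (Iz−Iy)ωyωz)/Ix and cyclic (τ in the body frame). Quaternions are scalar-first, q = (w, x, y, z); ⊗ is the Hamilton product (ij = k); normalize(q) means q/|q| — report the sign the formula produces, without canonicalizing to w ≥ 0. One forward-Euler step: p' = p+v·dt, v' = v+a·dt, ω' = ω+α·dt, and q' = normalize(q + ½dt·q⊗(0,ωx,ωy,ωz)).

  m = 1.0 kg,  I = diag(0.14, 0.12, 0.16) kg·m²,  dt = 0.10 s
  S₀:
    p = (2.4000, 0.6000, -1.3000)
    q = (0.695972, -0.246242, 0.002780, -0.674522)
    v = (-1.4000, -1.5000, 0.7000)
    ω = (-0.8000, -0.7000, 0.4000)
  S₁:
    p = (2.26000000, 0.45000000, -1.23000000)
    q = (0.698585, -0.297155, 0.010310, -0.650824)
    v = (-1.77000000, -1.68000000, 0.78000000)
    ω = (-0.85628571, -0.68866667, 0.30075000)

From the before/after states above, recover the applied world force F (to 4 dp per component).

F = (-3.7000, -1.8000, 0.8000)

Δv = v₁−v₀ = (-0.37000000, -0.18000000, 0.08000000)
m·(v₁−v₀)/dt = (-3.7000, -1.8000, 0.8000)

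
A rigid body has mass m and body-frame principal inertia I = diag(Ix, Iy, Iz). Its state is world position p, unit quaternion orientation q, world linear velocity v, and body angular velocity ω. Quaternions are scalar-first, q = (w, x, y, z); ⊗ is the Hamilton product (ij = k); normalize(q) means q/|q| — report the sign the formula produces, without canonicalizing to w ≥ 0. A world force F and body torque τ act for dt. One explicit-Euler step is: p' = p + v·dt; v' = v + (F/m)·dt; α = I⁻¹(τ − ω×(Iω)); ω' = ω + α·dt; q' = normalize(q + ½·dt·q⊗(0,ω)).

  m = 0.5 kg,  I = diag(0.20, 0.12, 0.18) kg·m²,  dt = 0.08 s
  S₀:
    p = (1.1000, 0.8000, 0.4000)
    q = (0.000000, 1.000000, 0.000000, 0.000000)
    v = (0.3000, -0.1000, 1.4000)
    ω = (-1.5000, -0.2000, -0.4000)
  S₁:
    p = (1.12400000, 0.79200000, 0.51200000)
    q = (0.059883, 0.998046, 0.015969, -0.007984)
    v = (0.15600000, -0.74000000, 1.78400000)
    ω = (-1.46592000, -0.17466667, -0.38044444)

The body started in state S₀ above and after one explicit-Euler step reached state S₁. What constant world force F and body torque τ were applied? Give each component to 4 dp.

F = (-0.9000, -4.0000, 2.4000)
τ = (0.0900, 0.0500, 0.0200)

ω₁ − ω₀ = (0.03408000, 0.02533333, 0.01955556)
I·α + gyro = (0.0900, 0.0500, 0.0200)
Δv = v₁−v₀ = (-0.14400000, -0.64000000, 0.38400000)
F = m·Δv/dt = (-0.9000, -4.0000, 2.4000)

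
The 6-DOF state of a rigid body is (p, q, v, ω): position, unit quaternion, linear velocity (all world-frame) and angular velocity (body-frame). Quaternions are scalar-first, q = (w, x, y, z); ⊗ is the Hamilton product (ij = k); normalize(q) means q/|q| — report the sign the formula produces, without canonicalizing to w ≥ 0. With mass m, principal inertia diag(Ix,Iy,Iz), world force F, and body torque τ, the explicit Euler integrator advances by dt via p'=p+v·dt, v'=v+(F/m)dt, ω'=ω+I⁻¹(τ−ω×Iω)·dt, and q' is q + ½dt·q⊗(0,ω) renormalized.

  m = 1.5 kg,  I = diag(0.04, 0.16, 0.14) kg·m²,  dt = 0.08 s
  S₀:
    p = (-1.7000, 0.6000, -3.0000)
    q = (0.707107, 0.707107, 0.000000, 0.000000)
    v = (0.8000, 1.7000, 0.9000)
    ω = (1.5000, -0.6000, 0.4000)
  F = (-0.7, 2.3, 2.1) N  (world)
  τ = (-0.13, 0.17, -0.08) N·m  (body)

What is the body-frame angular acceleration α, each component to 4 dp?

gyro term ω×Iω = (0.0048, -0.0600, -0.1080)
α = I⁻¹(τ − ω×Iω) = (-3.3700, 1.4375, 0.2000)

α = (-3.3700, 1.4375, 0.2000)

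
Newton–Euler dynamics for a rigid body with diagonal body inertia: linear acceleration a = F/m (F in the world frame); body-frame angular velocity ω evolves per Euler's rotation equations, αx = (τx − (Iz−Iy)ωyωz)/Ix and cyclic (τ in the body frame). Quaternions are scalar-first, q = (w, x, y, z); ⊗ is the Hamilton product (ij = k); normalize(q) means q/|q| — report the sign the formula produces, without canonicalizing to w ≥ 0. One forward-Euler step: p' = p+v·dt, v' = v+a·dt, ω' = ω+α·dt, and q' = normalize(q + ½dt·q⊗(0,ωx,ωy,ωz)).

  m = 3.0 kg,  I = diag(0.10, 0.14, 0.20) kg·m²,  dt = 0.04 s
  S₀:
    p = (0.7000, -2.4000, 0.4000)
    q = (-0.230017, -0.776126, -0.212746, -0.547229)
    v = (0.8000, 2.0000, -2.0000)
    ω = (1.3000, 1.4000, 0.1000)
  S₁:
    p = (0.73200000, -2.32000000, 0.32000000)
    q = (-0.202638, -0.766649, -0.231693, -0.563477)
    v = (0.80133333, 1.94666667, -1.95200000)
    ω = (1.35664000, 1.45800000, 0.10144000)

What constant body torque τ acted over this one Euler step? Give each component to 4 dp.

τ = (0.1500, 0.1900, 0.0800)

ω₁ − ω₀ = (0.05664000, 0.05800000, 0.00144000)
gyro term ω₀×Iω₀ = (0.0084, -0.0130, 0.0728)
applied torque τ = (0.1500, 0.1900, 0.0800)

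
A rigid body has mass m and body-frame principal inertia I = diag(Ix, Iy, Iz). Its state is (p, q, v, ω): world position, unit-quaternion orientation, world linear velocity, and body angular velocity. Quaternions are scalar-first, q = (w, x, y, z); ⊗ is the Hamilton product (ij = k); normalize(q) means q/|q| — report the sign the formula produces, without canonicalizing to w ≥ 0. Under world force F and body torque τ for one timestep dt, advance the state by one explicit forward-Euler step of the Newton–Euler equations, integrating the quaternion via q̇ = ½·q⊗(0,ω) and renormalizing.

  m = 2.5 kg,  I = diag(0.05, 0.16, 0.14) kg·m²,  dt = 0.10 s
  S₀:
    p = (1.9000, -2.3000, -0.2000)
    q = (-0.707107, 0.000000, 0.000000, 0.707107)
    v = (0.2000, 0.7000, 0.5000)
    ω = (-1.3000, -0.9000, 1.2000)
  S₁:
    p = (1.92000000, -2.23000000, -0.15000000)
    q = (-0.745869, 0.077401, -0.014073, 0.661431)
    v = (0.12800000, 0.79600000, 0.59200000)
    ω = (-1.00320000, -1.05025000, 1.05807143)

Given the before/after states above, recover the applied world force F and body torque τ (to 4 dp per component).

ω₁ − ω₀ = (0.29680000, -0.15025000, -0.14192857)
τ = I·(Δω/dt) + ω₀×(Iω₀) = (0.1700, -0.1000, -0.0700)
velocity change Δv = (-0.07200000, 0.09600000, 0.09200000)
m·(v₁−v₀)/dt = (-1.8000, 2.4000, 2.3000)

F = (-1.8000, 2.4000, 2.3000)
τ = (0.1700, -0.1000, -0.0700)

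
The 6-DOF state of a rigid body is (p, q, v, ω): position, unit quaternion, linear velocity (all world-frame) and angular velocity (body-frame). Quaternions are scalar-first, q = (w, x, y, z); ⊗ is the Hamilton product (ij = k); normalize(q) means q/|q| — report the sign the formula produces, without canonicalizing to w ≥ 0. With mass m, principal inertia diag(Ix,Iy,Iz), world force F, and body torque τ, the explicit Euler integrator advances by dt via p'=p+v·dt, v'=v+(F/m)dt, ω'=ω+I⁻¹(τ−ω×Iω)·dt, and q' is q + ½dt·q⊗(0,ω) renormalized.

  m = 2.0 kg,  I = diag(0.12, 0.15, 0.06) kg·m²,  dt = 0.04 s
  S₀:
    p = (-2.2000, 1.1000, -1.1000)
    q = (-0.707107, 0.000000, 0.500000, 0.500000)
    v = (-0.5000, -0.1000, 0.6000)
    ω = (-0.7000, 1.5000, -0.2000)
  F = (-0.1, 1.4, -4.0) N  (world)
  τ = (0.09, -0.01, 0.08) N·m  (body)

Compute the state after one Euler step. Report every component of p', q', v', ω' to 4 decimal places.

new position p' = (-2.2200, 1.0960, -1.0760)
new velocity v' = (-0.5020, -0.0720, 0.5200)
(τ − ω×Iω)/I = (0.5250, -0.1227, 1.8583)
ω' = ω + α·dt = (-0.6790, 1.4951, -0.1257)
Hamilton product q⊗(0,ω) = (-0.6500000, -0.3550251, -1.4106605, 0.4914214)
q' = normalize(q + ½dt·q⊗(0,ω)) = (-0.7197, -0.0071, 0.4715, 0.5095)

p' = (-2.2200, 1.0960, -1.0760)
q' = (-0.7197, -0.0071, 0.4715, 0.5095)
v' = (-0.5020, -0.0720, 0.5200)
ω' = (-0.6790, 1.4951, -0.1257)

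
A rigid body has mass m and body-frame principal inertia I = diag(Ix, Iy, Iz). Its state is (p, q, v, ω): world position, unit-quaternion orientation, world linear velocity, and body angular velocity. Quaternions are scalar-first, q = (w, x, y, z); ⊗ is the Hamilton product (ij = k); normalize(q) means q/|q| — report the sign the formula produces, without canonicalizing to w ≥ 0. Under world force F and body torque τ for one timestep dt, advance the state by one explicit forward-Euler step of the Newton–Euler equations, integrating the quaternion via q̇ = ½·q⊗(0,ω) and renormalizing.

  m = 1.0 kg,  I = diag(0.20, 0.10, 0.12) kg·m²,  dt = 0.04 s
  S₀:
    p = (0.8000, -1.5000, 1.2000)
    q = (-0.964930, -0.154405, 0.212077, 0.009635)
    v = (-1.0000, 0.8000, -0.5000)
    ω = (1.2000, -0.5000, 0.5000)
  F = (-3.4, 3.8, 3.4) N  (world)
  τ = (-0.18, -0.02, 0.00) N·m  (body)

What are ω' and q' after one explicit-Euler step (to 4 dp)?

ω' = (1.1650, -0.5272, 0.4800)
q' = (-0.9588, -0.1753, 0.2234, -0.0036)

precession coupling ω×(Iω) = (-0.0050, 0.0480, 0.0600)
angular accel α = (-0.8750, -0.6800, -0.5000)
ω + α·dt = (1.1650, -0.5272, 0.4800)
2q̇ = q⊗(0,ω) = (0.2865070, -1.0470600, 0.5712295, -0.6597549)
updated quaternion q' = (-0.9588, -0.1753, 0.2234, -0.0036)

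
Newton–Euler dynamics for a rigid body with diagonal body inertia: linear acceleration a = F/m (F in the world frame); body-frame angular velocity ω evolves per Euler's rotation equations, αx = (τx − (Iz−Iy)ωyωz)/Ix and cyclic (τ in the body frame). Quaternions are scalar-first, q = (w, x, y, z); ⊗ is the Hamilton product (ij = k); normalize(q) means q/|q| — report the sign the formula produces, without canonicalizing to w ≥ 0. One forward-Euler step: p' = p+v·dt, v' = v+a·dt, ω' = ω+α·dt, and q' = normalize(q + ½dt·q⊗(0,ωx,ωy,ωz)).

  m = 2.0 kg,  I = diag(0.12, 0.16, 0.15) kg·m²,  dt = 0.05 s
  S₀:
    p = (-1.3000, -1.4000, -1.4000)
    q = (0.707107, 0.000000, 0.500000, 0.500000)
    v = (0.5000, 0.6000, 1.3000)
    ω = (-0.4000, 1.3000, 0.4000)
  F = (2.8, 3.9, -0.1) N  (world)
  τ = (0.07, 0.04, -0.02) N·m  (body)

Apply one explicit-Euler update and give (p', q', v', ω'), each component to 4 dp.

new position p' = (-1.2750, -1.3700, -1.3350)
new velocity v' = (0.5700, 0.6975, 1.2975)
gyro term ω×Iω = (-0.0052, 0.0048, -0.0208)
(τ − ω×Iω)/I = (0.6267, 0.2200, 0.0053)
new body rate ω' = (-0.3687, 1.3110, 0.4003)
Hamilton product q⊗(0,ω) = (-0.8500000, -0.7328428, 0.7192391, 0.4828428)
q + ½dt·q⊗(0,ω), renormalized = (0.6854, -0.0183, 0.5177, 0.5117)

p' = (-1.2750, -1.3700, -1.3350)
q' = (0.6854, -0.0183, 0.5177, 0.5117)
v' = (0.5700, 0.6975, 1.2975)
ω' = (-0.3687, 1.3110, 0.4003)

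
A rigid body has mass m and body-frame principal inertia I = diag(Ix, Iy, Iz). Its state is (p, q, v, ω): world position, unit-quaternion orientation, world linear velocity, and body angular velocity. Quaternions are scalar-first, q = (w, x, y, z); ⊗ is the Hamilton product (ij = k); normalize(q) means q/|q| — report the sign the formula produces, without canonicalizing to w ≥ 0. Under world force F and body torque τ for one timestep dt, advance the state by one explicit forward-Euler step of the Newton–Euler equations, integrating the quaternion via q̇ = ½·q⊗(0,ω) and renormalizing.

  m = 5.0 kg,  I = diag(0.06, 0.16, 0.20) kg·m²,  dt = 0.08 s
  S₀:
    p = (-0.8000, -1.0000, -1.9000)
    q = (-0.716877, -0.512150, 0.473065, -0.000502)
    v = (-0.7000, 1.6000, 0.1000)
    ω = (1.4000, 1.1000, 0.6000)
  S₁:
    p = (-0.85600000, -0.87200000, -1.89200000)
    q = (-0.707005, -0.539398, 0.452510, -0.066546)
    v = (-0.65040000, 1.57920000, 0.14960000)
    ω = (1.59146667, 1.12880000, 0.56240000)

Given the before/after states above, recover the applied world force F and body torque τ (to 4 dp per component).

F = (3.1000, -1.3000, 3.1000)
τ = (0.1700, -0.0600, 0.0600)

v₁ − v₀ = (0.04960000, -0.02080000, 0.04960000)
applied force F = (3.1000, -1.3000, 3.1000)
ω₁ − ω₀ = (0.19146667, 0.02880000, -0.03760000)
gyro term ω₀×Iω₀ = (0.0264, -0.1176, 0.1540)
τ = I·(Δω/dt) + ω₀×(Iω₀) = (0.1700, -0.0600, 0.0600)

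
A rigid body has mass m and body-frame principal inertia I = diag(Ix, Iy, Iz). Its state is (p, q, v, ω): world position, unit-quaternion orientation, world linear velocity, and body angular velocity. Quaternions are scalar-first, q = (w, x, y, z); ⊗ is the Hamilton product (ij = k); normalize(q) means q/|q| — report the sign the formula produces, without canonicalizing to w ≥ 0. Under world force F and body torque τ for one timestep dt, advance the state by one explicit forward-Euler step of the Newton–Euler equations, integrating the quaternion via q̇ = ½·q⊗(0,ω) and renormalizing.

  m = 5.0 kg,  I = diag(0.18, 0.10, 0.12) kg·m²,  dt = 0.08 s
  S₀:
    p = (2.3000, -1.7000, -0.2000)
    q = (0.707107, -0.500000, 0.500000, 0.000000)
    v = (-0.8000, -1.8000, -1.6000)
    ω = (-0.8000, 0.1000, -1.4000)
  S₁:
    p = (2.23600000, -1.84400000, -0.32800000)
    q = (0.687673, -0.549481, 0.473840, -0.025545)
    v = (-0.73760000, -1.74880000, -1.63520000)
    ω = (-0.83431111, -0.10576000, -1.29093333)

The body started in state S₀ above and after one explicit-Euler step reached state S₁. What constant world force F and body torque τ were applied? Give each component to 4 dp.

Δω = ω₁−ω₀ = (-0.03431111, -0.20576000, 0.10906667)
gyro term ω₀×Iω₀ = (-0.0028, 0.0672, 0.0064)
applied torque τ = (-0.0800, -0.1900, 0.1700)
v₁ − v₀ = (0.06240000, 0.05120000, -0.03520000)
applied force F = (3.9000, 3.2000, -2.2000)

F = (3.9000, 3.2000, -2.2000)
τ = (-0.0800, -0.1900, 0.1700)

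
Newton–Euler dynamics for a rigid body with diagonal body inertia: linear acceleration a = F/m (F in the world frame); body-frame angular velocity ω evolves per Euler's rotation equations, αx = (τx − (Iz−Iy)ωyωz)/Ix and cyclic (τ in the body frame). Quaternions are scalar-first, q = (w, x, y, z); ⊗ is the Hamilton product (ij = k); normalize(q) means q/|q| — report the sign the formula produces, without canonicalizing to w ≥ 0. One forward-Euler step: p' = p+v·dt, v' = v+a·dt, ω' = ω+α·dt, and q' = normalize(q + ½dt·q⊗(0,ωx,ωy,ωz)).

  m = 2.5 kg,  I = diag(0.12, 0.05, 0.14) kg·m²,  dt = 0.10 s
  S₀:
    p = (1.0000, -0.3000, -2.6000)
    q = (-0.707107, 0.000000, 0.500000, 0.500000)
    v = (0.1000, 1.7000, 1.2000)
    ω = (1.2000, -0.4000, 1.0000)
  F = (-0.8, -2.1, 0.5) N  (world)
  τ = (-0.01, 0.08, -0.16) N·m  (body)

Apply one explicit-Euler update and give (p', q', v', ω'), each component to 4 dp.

p' = p + v·dt = (1.0100, -0.1300, -2.4800)
v + (F/m)dt = (0.0680, 1.6160, 1.2200)
precession coupling ω×(Iω) = (-0.0360, -0.0240, 0.0336)
angular accel α = (0.2167, 2.0800, -1.3829)
ω' = ω + α·dt = (1.2217, -0.1920, 0.8617)
Hamilton product q⊗(0,ω) = (-0.3000000, -0.1485284, 0.8828428, -1.3071070)
updated quaternion q' = (-0.7198, -0.0074, 0.5424, 0.4332)

p' = (1.0100, -0.1300, -2.4800)
q' = (-0.7198, -0.0074, 0.5424, 0.4332)
v' = (0.0680, 1.6160, 1.2200)
ω' = (1.2217, -0.1920, 0.8617)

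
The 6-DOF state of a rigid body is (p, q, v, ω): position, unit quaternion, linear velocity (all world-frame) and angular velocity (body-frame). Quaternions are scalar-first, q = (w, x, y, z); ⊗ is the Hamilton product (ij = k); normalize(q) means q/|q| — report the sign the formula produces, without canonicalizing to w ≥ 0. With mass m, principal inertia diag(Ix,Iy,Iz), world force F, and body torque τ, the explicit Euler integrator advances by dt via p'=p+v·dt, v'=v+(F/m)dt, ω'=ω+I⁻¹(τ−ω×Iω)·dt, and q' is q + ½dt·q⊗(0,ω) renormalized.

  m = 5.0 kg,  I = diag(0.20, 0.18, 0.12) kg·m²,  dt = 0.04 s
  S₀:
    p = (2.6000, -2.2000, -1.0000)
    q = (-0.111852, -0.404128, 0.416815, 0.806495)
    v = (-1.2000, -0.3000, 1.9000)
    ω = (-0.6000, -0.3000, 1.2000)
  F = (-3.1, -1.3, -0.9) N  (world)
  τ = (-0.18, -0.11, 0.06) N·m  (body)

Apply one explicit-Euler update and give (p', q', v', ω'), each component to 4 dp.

p' = (2.5520, -2.2120, -0.9240)
q' = (-0.1335, -0.3878, 0.4173, 0.8109)
v' = (-1.2248, -0.3104, 1.8928)
ω' = (-0.6403, -0.3116, 1.2212)

gyro term ω×Iω = (0.0216, -0.0576, -0.0036)
angular accel α = (-1.0080, -0.2911, 0.5300)
new body rate ω' = (-0.6403, -0.3116, 1.2212)
Hamilton product q⊗(0,ω) = (-1.0852263, 0.8092377, 0.0346122, 0.2371050)
q + ½dt·q⊗(0,ω), renormalized = (-0.1335, -0.3878, 0.4173, 0.8109)
new position p' = (2.5520, -2.2120, -0.9240)
new velocity v' = (-1.2248, -0.3104, 1.8928)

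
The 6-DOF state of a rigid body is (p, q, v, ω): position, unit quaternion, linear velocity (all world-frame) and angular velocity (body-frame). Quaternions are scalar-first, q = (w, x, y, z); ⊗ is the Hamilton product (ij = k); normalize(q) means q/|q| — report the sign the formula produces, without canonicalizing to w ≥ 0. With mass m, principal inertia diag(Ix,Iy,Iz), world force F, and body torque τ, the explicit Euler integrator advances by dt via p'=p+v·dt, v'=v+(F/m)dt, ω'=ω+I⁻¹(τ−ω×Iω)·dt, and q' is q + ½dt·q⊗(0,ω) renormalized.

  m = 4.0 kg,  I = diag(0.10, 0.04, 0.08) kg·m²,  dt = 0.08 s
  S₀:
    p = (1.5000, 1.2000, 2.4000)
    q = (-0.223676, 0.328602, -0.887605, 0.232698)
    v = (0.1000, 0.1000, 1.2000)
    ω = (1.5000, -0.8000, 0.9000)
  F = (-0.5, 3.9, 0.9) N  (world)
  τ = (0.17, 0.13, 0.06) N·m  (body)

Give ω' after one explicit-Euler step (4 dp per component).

gyro term ω×Iω = (-0.0288, 0.0270, 0.0720)
(τ − ω×Iω)/I = (1.9880, 2.5750, -0.1500)
ω' = ω + α·dt = (1.6590, -0.5940, 0.8880)

ω' = (1.6590, -0.5940, 0.8880)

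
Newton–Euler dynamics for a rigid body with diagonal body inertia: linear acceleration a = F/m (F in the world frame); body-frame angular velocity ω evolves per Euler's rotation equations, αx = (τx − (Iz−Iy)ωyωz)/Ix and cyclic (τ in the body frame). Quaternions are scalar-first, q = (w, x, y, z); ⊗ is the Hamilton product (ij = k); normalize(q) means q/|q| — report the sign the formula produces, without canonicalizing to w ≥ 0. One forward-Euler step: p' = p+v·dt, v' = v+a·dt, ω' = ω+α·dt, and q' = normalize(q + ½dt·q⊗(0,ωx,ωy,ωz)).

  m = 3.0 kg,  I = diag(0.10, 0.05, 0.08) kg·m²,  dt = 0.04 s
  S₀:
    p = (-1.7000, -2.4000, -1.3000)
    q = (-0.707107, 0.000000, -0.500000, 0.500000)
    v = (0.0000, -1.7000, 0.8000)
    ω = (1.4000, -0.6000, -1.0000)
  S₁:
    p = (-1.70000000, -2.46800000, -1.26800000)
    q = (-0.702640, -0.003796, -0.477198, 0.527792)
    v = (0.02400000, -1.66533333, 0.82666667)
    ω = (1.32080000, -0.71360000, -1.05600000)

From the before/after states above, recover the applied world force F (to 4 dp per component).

F = (1.8000, 2.6000, 2.0000)

Δv = v₁−v₀ = (0.02400000, 0.03466667, 0.02666667)
applied force F = (1.8000, 2.6000, 2.0000)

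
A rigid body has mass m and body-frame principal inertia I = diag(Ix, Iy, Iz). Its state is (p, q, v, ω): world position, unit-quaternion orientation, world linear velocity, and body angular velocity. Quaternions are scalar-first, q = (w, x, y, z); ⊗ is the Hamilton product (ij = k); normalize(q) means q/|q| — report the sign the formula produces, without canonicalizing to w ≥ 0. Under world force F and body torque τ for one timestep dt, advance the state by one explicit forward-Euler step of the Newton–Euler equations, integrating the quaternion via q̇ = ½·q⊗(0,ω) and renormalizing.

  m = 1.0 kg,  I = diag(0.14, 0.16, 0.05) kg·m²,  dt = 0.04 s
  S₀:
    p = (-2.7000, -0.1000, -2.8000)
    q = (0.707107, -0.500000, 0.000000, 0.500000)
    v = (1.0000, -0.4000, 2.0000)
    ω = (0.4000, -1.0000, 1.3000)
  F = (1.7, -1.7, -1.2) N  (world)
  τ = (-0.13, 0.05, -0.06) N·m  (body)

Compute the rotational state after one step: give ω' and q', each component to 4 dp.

ω' = (0.3220, -0.9992, 1.2584)
q' = (0.6977, -0.4841, 0.0029, 0.5281)

precession coupling ω×(Iω) = (0.1430, 0.0468, -0.0080)
angular accel α = (-1.9500, 0.0200, -1.0400)
ω' = ω + α·dt = (0.3220, -0.9992, 1.2584)
q⊗(0,ω) = (-0.4500000, 0.7828428, 0.1428930, 1.4192391)
q' = normalize(q + ½dt·q⊗(0,ω)) = (0.6977, -0.4841, 0.0029, 0.5281)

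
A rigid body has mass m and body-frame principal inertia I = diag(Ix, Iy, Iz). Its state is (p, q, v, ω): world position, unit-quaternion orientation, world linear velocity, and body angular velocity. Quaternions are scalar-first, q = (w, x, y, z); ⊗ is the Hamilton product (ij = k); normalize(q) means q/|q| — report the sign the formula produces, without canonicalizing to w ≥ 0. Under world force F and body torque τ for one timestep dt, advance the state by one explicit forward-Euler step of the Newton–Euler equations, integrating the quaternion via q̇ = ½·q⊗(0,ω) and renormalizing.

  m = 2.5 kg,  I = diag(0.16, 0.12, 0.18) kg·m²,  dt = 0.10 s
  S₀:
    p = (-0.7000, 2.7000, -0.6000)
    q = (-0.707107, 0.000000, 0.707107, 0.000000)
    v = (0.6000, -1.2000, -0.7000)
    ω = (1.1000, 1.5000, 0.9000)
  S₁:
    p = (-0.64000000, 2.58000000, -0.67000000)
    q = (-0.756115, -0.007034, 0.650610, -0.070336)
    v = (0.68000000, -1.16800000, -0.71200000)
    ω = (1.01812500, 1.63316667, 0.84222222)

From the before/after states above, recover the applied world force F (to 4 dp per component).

F = (2.0000, 0.8000, -0.3000)

v₁ − v₀ = (0.08000000, 0.03200000, -0.01200000)
m·(v₁−v₀)/dt = (2.0000, 0.8000, -0.3000)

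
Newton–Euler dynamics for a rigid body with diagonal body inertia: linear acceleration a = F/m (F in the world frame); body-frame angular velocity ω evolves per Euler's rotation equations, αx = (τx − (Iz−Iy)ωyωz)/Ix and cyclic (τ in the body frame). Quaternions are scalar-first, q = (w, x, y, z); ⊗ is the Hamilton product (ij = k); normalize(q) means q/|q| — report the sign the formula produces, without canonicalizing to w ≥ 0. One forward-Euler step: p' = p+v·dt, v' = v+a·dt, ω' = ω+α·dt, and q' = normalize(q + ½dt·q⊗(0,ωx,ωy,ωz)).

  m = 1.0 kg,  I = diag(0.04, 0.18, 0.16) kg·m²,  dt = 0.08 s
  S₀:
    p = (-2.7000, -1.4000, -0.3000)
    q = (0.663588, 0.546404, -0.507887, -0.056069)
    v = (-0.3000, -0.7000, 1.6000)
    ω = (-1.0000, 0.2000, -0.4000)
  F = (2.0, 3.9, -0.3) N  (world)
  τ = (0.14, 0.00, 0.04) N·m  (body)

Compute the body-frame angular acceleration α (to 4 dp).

precession coupling ω×(Iω) = (0.0016, -0.0480, -0.0280)
(τ − ω×Iω)/I = (3.4600, 0.2667, 0.4250)

α = (3.4600, 0.2667, 0.4250)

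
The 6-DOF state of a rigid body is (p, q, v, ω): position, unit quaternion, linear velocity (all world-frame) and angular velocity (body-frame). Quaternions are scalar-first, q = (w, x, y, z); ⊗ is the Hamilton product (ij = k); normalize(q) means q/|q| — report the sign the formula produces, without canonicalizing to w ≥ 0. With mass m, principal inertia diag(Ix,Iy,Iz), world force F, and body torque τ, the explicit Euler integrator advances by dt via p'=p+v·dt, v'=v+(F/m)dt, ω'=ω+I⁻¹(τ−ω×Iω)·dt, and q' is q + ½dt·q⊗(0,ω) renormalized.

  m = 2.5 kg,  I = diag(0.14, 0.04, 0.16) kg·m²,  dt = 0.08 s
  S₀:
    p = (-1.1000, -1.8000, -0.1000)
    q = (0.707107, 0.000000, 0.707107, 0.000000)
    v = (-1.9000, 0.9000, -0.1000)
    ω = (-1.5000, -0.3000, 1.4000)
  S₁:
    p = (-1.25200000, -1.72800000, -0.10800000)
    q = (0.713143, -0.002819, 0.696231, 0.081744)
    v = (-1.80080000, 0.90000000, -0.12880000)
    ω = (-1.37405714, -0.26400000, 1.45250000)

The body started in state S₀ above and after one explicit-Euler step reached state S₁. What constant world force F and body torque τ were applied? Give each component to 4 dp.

F = (3.1000, 0.0000, -0.9000)
τ = (0.1700, 0.0600, 0.0600)

rate change Δω = (0.12594286, 0.03600000, 0.05250000)
applied torque τ = (0.1700, 0.0600, 0.0600)
v₁ − v₀ = (0.09920000, 0.00000000, -0.02880000)
m·(v₁−v₀)/dt = (3.1000, 0.0000, -0.9000)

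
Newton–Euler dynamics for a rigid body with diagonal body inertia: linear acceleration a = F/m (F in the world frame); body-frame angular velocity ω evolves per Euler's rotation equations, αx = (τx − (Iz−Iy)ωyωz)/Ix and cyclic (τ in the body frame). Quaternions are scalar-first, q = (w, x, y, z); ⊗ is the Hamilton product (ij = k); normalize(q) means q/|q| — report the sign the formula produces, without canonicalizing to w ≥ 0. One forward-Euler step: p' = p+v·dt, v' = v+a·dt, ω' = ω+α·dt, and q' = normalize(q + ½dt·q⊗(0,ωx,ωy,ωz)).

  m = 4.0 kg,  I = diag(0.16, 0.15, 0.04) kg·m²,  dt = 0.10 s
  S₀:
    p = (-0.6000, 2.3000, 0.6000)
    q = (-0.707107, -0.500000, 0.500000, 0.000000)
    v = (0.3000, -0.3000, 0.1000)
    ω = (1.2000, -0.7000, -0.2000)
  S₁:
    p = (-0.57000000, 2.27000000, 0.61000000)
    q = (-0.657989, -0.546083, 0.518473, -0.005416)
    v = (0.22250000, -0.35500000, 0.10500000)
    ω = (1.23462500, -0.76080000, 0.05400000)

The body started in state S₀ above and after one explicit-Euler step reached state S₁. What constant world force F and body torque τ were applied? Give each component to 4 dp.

Δv = v₁−v₀ = (-0.07750000, -0.05500000, 0.00500000)
applied force F = (-3.1000, -2.2000, 0.2000)
rate change Δω = (0.03462500, -0.06080000, 0.25400000)
applied torque τ = (0.0400, -0.1200, 0.1100)

F = (-3.1000, -2.2000, 0.2000)
τ = (0.0400, -0.1200, 0.1100)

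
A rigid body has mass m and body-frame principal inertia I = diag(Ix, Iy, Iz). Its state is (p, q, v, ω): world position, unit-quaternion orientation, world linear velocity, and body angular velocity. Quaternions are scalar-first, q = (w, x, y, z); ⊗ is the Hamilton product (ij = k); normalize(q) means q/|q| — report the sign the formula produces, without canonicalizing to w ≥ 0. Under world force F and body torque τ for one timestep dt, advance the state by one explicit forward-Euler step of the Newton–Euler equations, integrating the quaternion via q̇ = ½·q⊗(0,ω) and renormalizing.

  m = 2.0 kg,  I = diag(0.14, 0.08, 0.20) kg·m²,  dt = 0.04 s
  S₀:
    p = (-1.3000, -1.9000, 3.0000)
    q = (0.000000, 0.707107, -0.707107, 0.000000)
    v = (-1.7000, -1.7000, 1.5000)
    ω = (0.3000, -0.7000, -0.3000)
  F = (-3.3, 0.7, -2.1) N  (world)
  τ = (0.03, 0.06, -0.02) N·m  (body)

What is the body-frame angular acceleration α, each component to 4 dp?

α = (0.0343, 0.6825, -0.1630)

precession coupling ω×(Iω) = (0.0252, 0.0054, 0.0126)
angular accel α = (0.0343, 0.6825, -0.1630)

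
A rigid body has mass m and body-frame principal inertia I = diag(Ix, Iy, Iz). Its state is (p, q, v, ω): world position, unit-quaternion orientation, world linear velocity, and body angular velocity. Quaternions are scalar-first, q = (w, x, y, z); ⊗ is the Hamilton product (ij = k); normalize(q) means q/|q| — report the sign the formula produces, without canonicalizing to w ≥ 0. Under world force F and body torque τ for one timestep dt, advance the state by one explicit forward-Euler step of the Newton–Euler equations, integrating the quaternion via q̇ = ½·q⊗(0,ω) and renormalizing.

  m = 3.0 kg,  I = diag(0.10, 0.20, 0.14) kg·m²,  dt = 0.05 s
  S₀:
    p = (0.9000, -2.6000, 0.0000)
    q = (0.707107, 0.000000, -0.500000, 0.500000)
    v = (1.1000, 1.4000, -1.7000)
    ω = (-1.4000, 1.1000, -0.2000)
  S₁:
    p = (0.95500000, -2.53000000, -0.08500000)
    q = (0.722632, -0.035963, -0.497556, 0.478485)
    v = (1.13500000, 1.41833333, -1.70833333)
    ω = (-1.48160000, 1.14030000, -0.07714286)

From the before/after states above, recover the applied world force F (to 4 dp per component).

F = (2.1000, 1.1000, -0.5000)

velocity change Δv = (0.03500000, 0.01833333, -0.00833333)
applied force F = (2.1000, 1.1000, -0.5000)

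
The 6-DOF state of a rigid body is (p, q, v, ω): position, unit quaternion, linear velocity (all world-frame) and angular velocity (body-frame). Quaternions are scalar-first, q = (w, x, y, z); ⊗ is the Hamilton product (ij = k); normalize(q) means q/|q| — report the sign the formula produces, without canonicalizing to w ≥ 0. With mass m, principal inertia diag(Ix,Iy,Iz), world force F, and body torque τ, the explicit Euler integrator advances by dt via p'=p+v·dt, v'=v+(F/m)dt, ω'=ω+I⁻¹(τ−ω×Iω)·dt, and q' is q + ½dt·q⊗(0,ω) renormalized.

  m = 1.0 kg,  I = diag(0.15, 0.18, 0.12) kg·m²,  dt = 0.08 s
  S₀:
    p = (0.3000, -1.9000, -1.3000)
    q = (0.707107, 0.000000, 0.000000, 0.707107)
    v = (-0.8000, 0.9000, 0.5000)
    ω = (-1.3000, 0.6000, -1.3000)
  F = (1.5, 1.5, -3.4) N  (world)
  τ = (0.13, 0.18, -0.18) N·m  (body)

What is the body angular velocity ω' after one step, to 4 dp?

ω' = (-1.2556, 0.6575, -1.4044)

gyro term ω×Iω = (0.0468, 0.0507, -0.0234)
angular accel α = (0.5547, 0.7183, -1.3050)
ω' = ω + α·dt = (-1.2556, 0.6575, -1.4044)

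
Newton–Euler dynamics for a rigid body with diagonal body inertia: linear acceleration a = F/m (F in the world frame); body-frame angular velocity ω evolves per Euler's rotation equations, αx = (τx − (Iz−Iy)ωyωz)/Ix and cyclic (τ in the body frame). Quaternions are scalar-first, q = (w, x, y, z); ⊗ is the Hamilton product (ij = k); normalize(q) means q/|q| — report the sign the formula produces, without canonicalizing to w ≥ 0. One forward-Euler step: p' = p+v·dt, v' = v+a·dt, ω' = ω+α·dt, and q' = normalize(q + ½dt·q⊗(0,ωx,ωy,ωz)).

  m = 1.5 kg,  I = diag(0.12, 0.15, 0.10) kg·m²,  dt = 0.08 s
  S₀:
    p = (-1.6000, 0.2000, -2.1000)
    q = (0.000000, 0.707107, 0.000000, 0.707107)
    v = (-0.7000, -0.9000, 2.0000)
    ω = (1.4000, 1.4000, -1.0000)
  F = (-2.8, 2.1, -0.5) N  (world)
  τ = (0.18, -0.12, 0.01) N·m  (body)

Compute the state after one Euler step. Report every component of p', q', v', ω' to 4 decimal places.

p' = (-1.6560, 0.1280, -1.9400)
q' = (-0.0113, 0.6649, 0.0676, 0.7438)
v' = (-0.8493, -0.7880, 1.9733)
ω' = (1.4733, 1.3509, -1.0390)

(τ − ω×Iω)/I = (0.9167, -0.6133, -0.4880)
new body rate ω' = (1.4733, 1.3509, -1.0390)
Hamilton product q⊗(0,ω) = (-0.2828428, -0.9899498, 1.6970568, 0.9899498)
updated quaternion q' = (-0.0113, 0.6649, 0.0676, 0.7438)
a = (-1.8667, 1.4000, -0.3333)
p' = p + v·dt = (-1.6560, 0.1280, -1.9400)
new velocity v' = (-0.8493, -0.7880, 1.9733)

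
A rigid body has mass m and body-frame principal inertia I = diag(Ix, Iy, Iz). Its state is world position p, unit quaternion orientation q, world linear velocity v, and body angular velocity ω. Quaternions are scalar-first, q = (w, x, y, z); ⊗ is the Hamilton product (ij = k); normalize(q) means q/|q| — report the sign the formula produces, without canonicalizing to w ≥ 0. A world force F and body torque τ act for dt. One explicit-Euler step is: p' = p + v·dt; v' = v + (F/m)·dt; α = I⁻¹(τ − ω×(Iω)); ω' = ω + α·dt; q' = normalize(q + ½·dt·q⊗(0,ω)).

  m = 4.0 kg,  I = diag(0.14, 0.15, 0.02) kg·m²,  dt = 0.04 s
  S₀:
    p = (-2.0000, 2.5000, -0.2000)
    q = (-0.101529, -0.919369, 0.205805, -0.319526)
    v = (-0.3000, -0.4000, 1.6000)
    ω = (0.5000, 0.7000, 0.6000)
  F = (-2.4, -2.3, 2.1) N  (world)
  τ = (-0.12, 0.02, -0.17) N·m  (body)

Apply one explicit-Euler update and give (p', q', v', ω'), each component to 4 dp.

α = I⁻¹(τ − ω×Iω) = (-0.4671, -0.1067, -8.6750)
ω + α·dt = (0.4813, 0.6957, 0.2530)
Hamilton product q⊗(0,ω) = (0.5073366, 0.2963867, 0.3207881, -0.8073782)
q + ½dt·q⊗(0,ω), renormalized = (-0.0914, -0.9132, 0.2122, -0.3356)
linear accel F/m = (-0.6000, -0.5750, 0.5250)
p + v·dt = (-2.0120, 2.4840, -0.1360)
new velocity v' = (-0.3240, -0.4230, 1.6210)

p' = (-2.0120, 2.4840, -0.1360)
q' = (-0.0914, -0.9132, 0.2122, -0.3356)
v' = (-0.3240, -0.4230, 1.6210)
ω' = (0.4813, 0.6957, 0.2530)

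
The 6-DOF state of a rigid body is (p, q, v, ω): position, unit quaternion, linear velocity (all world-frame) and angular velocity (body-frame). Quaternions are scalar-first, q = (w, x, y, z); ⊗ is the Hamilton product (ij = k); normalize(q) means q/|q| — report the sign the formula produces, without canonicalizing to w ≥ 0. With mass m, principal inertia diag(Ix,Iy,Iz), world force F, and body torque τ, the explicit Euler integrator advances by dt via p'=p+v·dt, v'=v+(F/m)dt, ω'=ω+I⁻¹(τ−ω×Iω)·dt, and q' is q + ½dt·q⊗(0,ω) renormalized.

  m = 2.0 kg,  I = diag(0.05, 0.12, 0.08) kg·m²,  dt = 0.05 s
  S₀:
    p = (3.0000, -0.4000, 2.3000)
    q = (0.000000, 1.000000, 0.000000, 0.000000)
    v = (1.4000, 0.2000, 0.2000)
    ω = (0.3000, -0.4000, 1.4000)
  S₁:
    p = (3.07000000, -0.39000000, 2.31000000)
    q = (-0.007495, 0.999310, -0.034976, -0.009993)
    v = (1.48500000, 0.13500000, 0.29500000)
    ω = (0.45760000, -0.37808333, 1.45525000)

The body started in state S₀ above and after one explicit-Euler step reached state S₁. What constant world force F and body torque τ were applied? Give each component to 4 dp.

rate change Δω = (0.15760000, 0.02191667, 0.05525000)
I·α + gyro = (0.1800, 0.0400, 0.0800)
Δv = v₁−v₀ = (0.08500000, -0.06500000, 0.09500000)
F = m·Δv/dt = (3.4000, -2.6000, 3.8000)

F = (3.4000, -2.6000, 3.8000)
τ = (0.1800, 0.0400, 0.0800)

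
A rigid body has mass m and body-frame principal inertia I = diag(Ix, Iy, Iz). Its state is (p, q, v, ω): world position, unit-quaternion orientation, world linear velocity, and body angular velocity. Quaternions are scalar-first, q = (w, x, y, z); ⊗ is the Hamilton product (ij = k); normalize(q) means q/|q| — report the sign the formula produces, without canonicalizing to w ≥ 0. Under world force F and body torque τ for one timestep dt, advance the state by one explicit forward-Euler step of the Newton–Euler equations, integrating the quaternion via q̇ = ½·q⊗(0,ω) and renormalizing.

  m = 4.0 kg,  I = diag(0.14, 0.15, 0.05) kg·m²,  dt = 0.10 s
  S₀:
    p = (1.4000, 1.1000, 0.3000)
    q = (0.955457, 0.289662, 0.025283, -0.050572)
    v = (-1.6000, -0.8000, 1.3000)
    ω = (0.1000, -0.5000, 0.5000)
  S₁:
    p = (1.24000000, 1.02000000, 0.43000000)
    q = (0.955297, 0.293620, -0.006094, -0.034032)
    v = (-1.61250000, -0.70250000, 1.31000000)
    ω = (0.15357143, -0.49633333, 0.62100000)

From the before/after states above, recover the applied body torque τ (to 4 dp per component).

τ = (0.1000, 0.0100, 0.0600)

ω₁ − ω₀ = (0.05357143, 0.00366667, 0.12100000)
τ = I·(Δω/dt) + ω₀×(Iω₀) = (0.1000, 0.0100, 0.0600)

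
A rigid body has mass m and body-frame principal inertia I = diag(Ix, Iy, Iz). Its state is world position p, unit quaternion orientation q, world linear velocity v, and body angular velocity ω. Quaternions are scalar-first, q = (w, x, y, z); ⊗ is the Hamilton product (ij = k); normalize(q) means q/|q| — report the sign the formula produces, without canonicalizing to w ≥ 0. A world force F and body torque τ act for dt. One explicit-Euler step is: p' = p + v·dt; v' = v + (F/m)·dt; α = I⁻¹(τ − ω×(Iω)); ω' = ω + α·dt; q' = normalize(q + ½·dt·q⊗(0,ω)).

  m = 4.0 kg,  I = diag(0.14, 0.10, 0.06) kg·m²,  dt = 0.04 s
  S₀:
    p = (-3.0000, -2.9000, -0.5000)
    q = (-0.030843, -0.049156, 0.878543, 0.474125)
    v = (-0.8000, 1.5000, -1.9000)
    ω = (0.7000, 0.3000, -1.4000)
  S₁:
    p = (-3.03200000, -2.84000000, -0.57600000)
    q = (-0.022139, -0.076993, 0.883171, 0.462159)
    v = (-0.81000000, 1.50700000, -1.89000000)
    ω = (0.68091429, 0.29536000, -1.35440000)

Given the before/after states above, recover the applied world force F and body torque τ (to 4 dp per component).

F = (-1.0000, 0.7000, 1.0000)
τ = (-0.0500, -0.0900, 0.0600)

ω₁ − ω₀ = (-0.01908571, -0.00464000, 0.04560000)
ω₀×(Iω₀) = (0.0168, -0.0784, -0.0084)
I·α + gyro = (-0.0500, -0.0900, 0.0600)
v₁ − v₀ = (-0.01000000, 0.00700000, 0.01000000)
applied force F = (-1.0000, 0.7000, 1.0000)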